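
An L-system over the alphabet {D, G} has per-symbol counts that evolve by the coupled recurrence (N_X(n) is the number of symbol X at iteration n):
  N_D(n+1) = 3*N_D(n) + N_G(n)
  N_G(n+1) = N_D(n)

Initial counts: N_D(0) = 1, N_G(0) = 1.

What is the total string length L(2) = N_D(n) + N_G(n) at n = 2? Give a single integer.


Answer: 17

Derivation:
Step 0: N_D=1, N_G=1, L=2
Step 1: N_D=4, N_G=1, L=5
Step 2: N_D=13, N_G=4, L=17


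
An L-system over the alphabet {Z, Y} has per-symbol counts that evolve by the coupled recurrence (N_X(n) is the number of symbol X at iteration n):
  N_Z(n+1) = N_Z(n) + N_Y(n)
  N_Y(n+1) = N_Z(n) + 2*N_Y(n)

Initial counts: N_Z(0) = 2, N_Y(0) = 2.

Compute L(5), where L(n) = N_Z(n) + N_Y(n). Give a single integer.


Step 0: N_Z=2, N_Y=2, L=4
Step 1: N_Z=4, N_Y=6, L=10
Step 2: N_Z=10, N_Y=16, L=26
Step 3: N_Z=26, N_Y=42, L=68
Step 4: N_Z=68, N_Y=110, L=178
Step 5: N_Z=178, N_Y=288, L=466

Answer: 466


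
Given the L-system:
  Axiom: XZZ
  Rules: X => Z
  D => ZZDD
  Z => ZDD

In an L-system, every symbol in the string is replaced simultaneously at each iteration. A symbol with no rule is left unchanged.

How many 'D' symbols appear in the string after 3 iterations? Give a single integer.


Answer: 50

Derivation:
Step 0: XZZ  (0 'D')
Step 1: ZZDDZDD  (4 'D')
Step 2: ZDDZDDZZDDZZDDZDDZZDDZZDD  (14 'D')
Step 3: ZDDZZDDZZDDZDDZZDDZZDDZDDZDDZZDDZZDDZDDZDDZZDDZZDDZDDZZDDZZDDZDDZDDZZDDZZDDZDDZDDZZDDZZDD  (50 'D')


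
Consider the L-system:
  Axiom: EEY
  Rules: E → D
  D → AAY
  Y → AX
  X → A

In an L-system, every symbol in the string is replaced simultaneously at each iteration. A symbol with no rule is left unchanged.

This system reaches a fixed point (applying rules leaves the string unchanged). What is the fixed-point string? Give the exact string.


Answer: AAAAAAAAAA

Derivation:
Step 0: EEY
Step 1: DDAX
Step 2: AAYAAYAA
Step 3: AAAXAAAXAA
Step 4: AAAAAAAAAA
Step 5: AAAAAAAAAA  (unchanged — fixed point at step 4)


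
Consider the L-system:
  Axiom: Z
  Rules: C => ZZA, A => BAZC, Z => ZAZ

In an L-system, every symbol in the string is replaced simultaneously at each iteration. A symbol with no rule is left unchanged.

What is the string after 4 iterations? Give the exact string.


Step 0: Z
Step 1: ZAZ
Step 2: ZAZBAZCZAZ
Step 3: ZAZBAZCZAZBBAZCZAZZZAZAZBAZCZAZ
Step 4: ZAZBAZCZAZBBAZCZAZZZAZAZBAZCZAZBBBAZCZAZZZAZAZBAZCZAZZAZZAZBAZCZAZBAZCZAZBBAZCZAZZZAZAZBAZCZAZ

Answer: ZAZBAZCZAZBBAZCZAZZZAZAZBAZCZAZBBBAZCZAZZZAZAZBAZCZAZZAZZAZBAZCZAZBAZCZAZBBAZCZAZZZAZAZBAZCZAZ


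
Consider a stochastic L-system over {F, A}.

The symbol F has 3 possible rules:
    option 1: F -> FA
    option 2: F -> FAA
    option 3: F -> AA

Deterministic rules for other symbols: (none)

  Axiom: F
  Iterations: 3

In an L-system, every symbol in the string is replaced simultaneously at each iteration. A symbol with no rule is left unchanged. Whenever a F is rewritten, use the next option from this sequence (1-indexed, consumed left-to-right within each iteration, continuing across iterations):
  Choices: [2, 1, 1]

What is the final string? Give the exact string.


Answer: FAAAA

Derivation:
Step 0: F
Step 1: FAA  (used choices [2])
Step 2: FAAA  (used choices [1])
Step 3: FAAAA  (used choices [1])


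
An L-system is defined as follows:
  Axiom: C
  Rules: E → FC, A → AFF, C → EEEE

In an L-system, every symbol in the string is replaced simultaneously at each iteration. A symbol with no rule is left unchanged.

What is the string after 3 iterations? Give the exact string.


Answer: FEEEEFEEEEFEEEEFEEEE

Derivation:
Step 0: C
Step 1: EEEE
Step 2: FCFCFCFC
Step 3: FEEEEFEEEEFEEEEFEEEE


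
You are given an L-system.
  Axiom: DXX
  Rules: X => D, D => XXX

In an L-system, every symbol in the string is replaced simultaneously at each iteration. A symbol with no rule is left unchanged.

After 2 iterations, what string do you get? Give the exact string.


Step 0: DXX
Step 1: XXXDD
Step 2: DDDXXXXXX

Answer: DDDXXXXXX


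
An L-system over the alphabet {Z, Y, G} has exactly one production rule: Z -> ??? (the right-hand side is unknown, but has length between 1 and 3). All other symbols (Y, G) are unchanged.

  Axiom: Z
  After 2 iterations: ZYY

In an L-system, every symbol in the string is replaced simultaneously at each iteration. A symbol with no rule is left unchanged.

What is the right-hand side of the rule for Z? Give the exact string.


Answer: ZY

Derivation:
Trying Z -> ZY:
  Step 0: Z
  Step 1: ZY
  Step 2: ZYY
Matches the given result.


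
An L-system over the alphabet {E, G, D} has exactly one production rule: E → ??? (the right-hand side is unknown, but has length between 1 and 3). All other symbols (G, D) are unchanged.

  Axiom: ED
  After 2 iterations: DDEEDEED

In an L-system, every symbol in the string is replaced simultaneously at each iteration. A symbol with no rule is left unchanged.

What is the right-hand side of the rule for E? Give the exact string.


Trying E → DEE:
  Step 0: ED
  Step 1: DEED
  Step 2: DDEEDEED
Matches the given result.

Answer: DEE


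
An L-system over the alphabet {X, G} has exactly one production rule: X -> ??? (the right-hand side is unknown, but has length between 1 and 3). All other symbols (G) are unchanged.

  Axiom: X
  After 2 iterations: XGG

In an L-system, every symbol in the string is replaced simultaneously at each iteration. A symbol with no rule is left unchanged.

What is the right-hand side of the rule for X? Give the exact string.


Answer: XG

Derivation:
Trying X -> XG:
  Step 0: X
  Step 1: XG
  Step 2: XGG
Matches the given result.


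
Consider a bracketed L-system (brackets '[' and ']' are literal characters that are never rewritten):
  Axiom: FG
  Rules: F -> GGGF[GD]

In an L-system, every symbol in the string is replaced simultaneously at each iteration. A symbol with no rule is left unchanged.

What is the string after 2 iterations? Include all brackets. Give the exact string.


Step 0: FG
Step 1: GGGF[GD]G
Step 2: GGGGGGF[GD][GD]G

Answer: GGGGGGF[GD][GD]G


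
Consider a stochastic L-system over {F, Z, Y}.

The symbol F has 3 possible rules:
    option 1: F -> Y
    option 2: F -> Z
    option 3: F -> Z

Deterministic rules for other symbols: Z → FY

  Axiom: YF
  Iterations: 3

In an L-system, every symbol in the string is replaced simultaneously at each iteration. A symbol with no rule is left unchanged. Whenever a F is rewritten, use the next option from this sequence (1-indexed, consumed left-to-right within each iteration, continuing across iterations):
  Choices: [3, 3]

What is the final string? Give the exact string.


Step 0: YF
Step 1: YZ  (used choices [3])
Step 2: YFY  (used choices [])
Step 3: YZY  (used choices [3])

Answer: YZY


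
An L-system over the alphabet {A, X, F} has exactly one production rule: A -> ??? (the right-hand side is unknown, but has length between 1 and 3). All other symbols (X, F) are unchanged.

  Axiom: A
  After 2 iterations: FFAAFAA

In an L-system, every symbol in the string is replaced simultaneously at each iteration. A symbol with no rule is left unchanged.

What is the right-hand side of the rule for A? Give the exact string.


Trying A -> FAA:
  Step 0: A
  Step 1: FAA
  Step 2: FFAAFAA
Matches the given result.

Answer: FAA


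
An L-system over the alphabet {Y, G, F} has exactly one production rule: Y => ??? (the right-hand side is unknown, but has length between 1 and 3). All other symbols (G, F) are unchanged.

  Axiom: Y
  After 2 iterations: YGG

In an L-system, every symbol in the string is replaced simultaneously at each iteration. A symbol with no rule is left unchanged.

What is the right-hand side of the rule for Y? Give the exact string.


Trying Y => YG:
  Step 0: Y
  Step 1: YG
  Step 2: YGG
Matches the given result.

Answer: YG


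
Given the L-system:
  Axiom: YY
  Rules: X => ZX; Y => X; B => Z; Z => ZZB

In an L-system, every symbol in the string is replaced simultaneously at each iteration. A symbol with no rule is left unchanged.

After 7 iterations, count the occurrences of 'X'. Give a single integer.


Answer: 2

Derivation:
Step 0: YY  (0 'X')
Step 1: XX  (2 'X')
Step 2: ZXZX  (2 'X')
Step 3: ZZBZXZZBZX  (2 'X')
Step 4: ZZBZZBZZZBZXZZBZZBZZZBZX  (2 'X')
Step 5: ZZBZZBZZZBZZBZZZBZZBZZBZZZBZXZZBZZBZZZBZZBZZZBZZBZZBZZZBZX  (2 'X')
Step 6: ZZBZZBZZZBZZBZZZBZZBZZBZZZBZZBZZZBZZBZZBZZZBZZBZZZBZZBZZZBZZBZZBZZZBZXZZBZZBZZZBZZBZZZBZZBZZBZZZBZZBZZZBZZBZZBZZZBZZBZZZBZZBZZZBZZBZZBZZZBZX  (2 'X')
Step 7: ZZBZZBZZZBZZBZZZBZZBZZBZZZBZZBZZZBZZBZZBZZZBZZBZZZBZZBZZZBZZBZZBZZZBZZBZZZBZZBZZBZZZBZZBZZZBZZBZZZBZZBZZBZZZBZZBZZZBZZBZZBZZZBZZBZZZBZZBZZBZZZBZZBZZZBZZBZZZBZZBZZBZZZBZXZZBZZBZZZBZZBZZZBZZBZZBZZZBZZBZZZBZZBZZBZZZBZZBZZZBZZBZZZBZZBZZBZZZBZZBZZZBZZBZZBZZZBZZBZZZBZZBZZZBZZBZZBZZZBZZBZZZBZZBZZBZZZBZZBZZZBZZBZZBZZZBZZBZZZBZZBZZZBZZBZZBZZZBZX  (2 'X')


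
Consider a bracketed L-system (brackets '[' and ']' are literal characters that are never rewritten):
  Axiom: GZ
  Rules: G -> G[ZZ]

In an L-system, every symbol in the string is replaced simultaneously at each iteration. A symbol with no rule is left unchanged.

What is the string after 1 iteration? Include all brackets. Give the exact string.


Step 0: GZ
Step 1: G[ZZ]Z

Answer: G[ZZ]Z


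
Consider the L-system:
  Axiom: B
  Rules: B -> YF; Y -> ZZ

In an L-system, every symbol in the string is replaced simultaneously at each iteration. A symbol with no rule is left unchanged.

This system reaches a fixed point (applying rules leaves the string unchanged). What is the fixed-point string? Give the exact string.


Step 0: B
Step 1: YF
Step 2: ZZF
Step 3: ZZF  (unchanged — fixed point at step 2)

Answer: ZZF


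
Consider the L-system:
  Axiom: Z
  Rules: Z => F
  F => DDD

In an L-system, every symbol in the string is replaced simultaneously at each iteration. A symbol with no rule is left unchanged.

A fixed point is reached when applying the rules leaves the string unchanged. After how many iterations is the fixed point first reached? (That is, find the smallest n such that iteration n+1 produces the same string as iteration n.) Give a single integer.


Step 0: Z
Step 1: F
Step 2: DDD
Step 3: DDD  (unchanged — fixed point at step 2)

Answer: 2


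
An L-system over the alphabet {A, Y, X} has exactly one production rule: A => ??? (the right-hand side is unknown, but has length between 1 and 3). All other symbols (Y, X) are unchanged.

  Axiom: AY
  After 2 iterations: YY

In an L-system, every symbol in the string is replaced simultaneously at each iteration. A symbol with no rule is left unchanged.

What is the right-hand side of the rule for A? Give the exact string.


Answer: Y

Derivation:
Trying A => Y:
  Step 0: AY
  Step 1: YY
  Step 2: YY
Matches the given result.


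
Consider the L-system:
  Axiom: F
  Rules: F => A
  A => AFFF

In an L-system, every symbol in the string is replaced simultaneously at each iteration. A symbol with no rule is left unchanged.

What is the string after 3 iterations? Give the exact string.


Answer: AFFFAAA

Derivation:
Step 0: F
Step 1: A
Step 2: AFFF
Step 3: AFFFAAA


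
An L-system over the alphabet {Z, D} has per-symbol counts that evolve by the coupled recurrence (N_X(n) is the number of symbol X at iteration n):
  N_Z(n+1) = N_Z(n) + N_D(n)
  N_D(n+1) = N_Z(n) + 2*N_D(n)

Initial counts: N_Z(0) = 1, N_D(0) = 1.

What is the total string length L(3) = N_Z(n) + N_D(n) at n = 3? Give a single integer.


Answer: 34

Derivation:
Step 0: N_Z=1, N_D=1, L=2
Step 1: N_Z=2, N_D=3, L=5
Step 2: N_Z=5, N_D=8, L=13
Step 3: N_Z=13, N_D=21, L=34


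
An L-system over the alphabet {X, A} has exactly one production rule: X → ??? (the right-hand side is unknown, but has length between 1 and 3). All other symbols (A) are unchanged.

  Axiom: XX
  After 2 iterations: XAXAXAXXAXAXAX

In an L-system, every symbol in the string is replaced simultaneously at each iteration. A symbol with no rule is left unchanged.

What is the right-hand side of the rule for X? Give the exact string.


Trying X → XAX:
  Step 0: XX
  Step 1: XAXXAX
  Step 2: XAXAXAXXAXAXAX
Matches the given result.

Answer: XAX


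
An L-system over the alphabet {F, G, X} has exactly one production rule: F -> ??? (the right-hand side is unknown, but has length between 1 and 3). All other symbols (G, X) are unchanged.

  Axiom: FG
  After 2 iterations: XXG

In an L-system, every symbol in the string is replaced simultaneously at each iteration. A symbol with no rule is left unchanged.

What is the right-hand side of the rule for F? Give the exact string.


Answer: XX

Derivation:
Trying F -> XX:
  Step 0: FG
  Step 1: XXG
  Step 2: XXG
Matches the given result.


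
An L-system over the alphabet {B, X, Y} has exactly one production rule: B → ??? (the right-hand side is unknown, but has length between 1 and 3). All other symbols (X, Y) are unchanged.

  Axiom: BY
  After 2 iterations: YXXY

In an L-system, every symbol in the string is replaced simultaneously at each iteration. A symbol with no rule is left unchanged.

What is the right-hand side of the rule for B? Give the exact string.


Trying B → YXX:
  Step 0: BY
  Step 1: YXXY
  Step 2: YXXY
Matches the given result.

Answer: YXX


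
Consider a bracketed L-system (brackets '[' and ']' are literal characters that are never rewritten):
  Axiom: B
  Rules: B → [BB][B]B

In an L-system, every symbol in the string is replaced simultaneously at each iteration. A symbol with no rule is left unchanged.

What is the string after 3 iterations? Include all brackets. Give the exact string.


Answer: [[[BB][B]B[BB][B]B][[BB][B]B][BB][B]B[[BB][B]B[BB][B]B][[BB][B]B][BB][B]B][[[BB][B]B[BB][B]B][[BB][B]B][BB][B]B][[BB][B]B[BB][B]B][[BB][B]B][BB][B]B

Derivation:
Step 0: B
Step 1: [BB][B]B
Step 2: [[BB][B]B[BB][B]B][[BB][B]B][BB][B]B
Step 3: [[[BB][B]B[BB][B]B][[BB][B]B][BB][B]B[[BB][B]B[BB][B]B][[BB][B]B][BB][B]B][[[BB][B]B[BB][B]B][[BB][B]B][BB][B]B][[BB][B]B[BB][B]B][[BB][B]B][BB][B]B


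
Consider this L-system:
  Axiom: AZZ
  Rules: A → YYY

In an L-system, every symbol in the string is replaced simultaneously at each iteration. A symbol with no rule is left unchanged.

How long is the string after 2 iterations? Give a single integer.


Answer: 5

Derivation:
Step 0: length = 3
Step 1: length = 5
Step 2: length = 5


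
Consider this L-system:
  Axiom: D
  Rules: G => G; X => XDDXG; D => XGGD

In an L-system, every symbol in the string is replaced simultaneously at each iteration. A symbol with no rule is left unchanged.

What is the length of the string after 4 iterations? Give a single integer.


Answer: 95

Derivation:
Step 0: length = 1
Step 1: length = 4
Step 2: length = 11
Step 3: length = 32
Step 4: length = 95


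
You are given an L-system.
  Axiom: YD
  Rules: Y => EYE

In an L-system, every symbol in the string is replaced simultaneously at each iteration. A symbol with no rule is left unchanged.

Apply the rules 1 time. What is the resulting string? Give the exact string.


Answer: EYED

Derivation:
Step 0: YD
Step 1: EYED


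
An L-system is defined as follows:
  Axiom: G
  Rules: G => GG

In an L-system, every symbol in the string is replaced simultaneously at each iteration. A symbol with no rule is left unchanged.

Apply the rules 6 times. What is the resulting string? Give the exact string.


Answer: GGGGGGGGGGGGGGGGGGGGGGGGGGGGGGGGGGGGGGGGGGGGGGGGGGGGGGGGGGGGGGGG

Derivation:
Step 0: G
Step 1: GG
Step 2: GGGG
Step 3: GGGGGGGG
Step 4: GGGGGGGGGGGGGGGG
Step 5: GGGGGGGGGGGGGGGGGGGGGGGGGGGGGGGG
Step 6: GGGGGGGGGGGGGGGGGGGGGGGGGGGGGGGGGGGGGGGGGGGGGGGGGGGGGGGGGGGGGGGG


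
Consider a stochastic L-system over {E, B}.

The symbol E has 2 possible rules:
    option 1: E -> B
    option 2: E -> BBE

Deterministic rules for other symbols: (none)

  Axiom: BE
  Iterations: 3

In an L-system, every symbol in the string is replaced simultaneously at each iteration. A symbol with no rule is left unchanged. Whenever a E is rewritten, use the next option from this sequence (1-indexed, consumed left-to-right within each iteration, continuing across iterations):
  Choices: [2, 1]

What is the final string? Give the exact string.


Answer: BBBB

Derivation:
Step 0: BE
Step 1: BBBE  (used choices [2])
Step 2: BBBB  (used choices [1])
Step 3: BBBB  (used choices [])


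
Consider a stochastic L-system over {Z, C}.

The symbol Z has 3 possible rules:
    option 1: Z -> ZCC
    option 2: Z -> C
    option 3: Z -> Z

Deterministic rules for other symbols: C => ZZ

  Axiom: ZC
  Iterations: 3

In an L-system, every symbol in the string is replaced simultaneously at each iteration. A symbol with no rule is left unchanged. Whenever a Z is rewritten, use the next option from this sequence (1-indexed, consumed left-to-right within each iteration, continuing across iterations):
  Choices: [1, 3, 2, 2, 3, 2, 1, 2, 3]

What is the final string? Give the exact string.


Step 0: ZC
Step 1: ZCCZZ  (used choices [1])
Step 2: ZZZZZCC  (used choices [3, 2, 2])
Step 3: ZCZCCCZZZZZ  (used choices [3, 2, 1, 2, 3])

Answer: ZCZCCCZZZZZ


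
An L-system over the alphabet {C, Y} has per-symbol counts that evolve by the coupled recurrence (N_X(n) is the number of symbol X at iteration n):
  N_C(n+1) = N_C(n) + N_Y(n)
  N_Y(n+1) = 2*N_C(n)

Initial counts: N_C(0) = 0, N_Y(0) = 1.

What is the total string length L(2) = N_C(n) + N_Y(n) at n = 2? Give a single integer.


Step 0: N_C=0, N_Y=1, L=1
Step 1: N_C=1, N_Y=0, L=1
Step 2: N_C=1, N_Y=2, L=3

Answer: 3


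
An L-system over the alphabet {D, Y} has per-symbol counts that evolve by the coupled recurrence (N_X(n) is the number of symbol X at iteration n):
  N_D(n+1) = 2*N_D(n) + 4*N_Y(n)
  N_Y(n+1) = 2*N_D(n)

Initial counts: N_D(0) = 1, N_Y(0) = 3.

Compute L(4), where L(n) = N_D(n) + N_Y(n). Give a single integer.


Step 0: N_D=1, N_Y=3, L=4
Step 1: N_D=14, N_Y=2, L=16
Step 2: N_D=36, N_Y=28, L=64
Step 3: N_D=184, N_Y=72, L=256
Step 4: N_D=656, N_Y=368, L=1024

Answer: 1024


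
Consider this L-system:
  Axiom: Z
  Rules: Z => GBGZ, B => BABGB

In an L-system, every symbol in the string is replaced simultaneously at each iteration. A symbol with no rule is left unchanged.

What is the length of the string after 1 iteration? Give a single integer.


Step 0: length = 1
Step 1: length = 4

Answer: 4


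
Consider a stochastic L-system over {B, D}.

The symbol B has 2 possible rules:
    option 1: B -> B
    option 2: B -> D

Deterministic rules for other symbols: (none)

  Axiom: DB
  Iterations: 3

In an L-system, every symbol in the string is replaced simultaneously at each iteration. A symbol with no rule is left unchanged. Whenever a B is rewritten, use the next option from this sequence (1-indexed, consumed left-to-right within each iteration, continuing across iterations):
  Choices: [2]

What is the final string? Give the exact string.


Answer: DD

Derivation:
Step 0: DB
Step 1: DD  (used choices [2])
Step 2: DD  (used choices [])
Step 3: DD  (used choices [])


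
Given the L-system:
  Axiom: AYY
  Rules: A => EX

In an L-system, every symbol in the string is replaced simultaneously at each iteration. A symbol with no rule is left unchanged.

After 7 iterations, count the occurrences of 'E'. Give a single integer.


Step 0: AYY  (0 'E')
Step 1: EXYY  (1 'E')
Step 2: EXYY  (1 'E')
Step 3: EXYY  (1 'E')
Step 4: EXYY  (1 'E')
Step 5: EXYY  (1 'E')
Step 6: EXYY  (1 'E')
Step 7: EXYY  (1 'E')

Answer: 1


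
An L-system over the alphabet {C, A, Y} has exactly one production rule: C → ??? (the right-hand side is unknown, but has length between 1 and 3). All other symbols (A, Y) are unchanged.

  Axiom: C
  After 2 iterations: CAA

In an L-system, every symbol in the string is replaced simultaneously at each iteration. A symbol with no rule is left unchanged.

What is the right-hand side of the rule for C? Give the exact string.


Answer: CA

Derivation:
Trying C → CA:
  Step 0: C
  Step 1: CA
  Step 2: CAA
Matches the given result.


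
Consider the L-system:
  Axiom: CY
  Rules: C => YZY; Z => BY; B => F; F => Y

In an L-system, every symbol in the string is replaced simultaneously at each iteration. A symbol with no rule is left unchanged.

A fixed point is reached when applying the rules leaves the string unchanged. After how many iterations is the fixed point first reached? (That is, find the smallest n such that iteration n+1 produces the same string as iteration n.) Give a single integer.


Step 0: CY
Step 1: YZYY
Step 2: YBYYY
Step 3: YFYYY
Step 4: YYYYY
Step 5: YYYYY  (unchanged — fixed point at step 4)

Answer: 4


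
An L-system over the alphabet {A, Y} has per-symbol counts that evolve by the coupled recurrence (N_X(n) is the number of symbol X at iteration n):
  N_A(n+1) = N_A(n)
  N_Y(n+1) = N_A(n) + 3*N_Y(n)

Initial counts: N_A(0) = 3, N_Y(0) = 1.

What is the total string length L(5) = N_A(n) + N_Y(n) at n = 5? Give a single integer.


Answer: 609

Derivation:
Step 0: N_A=3, N_Y=1, L=4
Step 1: N_A=3, N_Y=6, L=9
Step 2: N_A=3, N_Y=21, L=24
Step 3: N_A=3, N_Y=66, L=69
Step 4: N_A=3, N_Y=201, L=204
Step 5: N_A=3, N_Y=606, L=609


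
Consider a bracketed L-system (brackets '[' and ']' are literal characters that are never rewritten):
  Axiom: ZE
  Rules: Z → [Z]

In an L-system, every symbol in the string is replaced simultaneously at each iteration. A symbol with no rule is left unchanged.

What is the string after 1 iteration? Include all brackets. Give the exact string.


Answer: [Z]E

Derivation:
Step 0: ZE
Step 1: [Z]E


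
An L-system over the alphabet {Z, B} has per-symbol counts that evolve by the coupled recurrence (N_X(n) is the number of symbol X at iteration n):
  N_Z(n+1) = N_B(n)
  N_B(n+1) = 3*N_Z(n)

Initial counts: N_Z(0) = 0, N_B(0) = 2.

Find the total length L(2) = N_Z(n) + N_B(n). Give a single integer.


Answer: 6

Derivation:
Step 0: N_Z=0, N_B=2, L=2
Step 1: N_Z=2, N_B=0, L=2
Step 2: N_Z=0, N_B=6, L=6


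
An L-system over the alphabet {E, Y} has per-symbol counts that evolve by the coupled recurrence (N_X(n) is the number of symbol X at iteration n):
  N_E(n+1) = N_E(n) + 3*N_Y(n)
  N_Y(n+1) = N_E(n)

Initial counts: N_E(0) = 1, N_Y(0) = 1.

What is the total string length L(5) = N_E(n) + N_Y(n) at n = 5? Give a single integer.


Answer: 137

Derivation:
Step 0: N_E=1, N_Y=1, L=2
Step 1: N_E=4, N_Y=1, L=5
Step 2: N_E=7, N_Y=4, L=11
Step 3: N_E=19, N_Y=7, L=26
Step 4: N_E=40, N_Y=19, L=59
Step 5: N_E=97, N_Y=40, L=137


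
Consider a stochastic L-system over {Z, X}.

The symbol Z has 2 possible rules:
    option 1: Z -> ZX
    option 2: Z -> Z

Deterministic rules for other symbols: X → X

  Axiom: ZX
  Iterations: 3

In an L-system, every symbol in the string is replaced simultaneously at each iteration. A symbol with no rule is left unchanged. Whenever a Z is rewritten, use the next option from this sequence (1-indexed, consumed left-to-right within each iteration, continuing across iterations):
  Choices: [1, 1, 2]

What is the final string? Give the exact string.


Step 0: ZX
Step 1: ZXX  (used choices [1])
Step 2: ZXXX  (used choices [1])
Step 3: ZXXX  (used choices [2])

Answer: ZXXX


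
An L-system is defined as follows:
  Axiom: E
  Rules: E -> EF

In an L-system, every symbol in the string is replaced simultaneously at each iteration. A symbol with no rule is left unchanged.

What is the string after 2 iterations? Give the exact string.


Step 0: E
Step 1: EF
Step 2: EFF

Answer: EFF


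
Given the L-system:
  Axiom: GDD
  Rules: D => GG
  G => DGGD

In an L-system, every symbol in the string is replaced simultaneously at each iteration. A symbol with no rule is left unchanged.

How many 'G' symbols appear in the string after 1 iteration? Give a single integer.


Answer: 6

Derivation:
Step 0: GDD  (1 'G')
Step 1: DGGDGGGG  (6 'G')


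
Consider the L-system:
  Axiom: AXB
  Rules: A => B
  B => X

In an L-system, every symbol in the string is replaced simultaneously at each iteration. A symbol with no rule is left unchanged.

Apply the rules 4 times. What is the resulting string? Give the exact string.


Answer: XXX

Derivation:
Step 0: AXB
Step 1: BXX
Step 2: XXX
Step 3: XXX
Step 4: XXX


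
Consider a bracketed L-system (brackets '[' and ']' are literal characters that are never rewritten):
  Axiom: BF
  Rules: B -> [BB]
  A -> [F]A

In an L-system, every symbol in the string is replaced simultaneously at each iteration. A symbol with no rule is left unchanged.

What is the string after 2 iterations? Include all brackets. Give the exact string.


Answer: [[BB][BB]]F

Derivation:
Step 0: BF
Step 1: [BB]F
Step 2: [[BB][BB]]F


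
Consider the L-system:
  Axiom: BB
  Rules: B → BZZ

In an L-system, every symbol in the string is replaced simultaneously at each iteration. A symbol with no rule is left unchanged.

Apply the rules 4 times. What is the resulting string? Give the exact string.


Step 0: BB
Step 1: BZZBZZ
Step 2: BZZZZBZZZZ
Step 3: BZZZZZZBZZZZZZ
Step 4: BZZZZZZZZBZZZZZZZZ

Answer: BZZZZZZZZBZZZZZZZZ


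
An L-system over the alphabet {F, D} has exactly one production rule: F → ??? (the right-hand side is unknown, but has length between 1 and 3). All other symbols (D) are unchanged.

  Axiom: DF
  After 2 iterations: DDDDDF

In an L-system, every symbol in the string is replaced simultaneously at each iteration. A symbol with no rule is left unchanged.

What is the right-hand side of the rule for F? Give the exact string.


Trying F → DDF:
  Step 0: DF
  Step 1: DDDF
  Step 2: DDDDDF
Matches the given result.

Answer: DDF


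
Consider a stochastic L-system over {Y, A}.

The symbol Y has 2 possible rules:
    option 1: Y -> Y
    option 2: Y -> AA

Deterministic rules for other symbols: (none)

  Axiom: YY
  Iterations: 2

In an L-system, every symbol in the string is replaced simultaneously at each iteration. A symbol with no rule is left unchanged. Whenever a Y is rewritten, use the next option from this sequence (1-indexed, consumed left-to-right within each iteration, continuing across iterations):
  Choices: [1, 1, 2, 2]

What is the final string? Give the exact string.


Answer: AAAA

Derivation:
Step 0: YY
Step 1: YY  (used choices [1, 1])
Step 2: AAAA  (used choices [2, 2])


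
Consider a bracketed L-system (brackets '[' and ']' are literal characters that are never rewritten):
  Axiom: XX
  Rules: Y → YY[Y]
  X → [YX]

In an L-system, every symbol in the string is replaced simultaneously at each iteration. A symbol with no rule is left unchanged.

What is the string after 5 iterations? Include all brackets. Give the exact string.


Answer: [YY[Y]YY[Y][YY[Y]]YY[Y]YY[Y][YY[Y]][YY[Y]YY[Y][YY[Y]]]YY[Y]YY[Y][YY[Y]]YY[Y]YY[Y][YY[Y]][YY[Y]YY[Y][YY[Y]]][YY[Y]YY[Y][YY[Y]]YY[Y]YY[Y][YY[Y]][YY[Y]YY[Y][YY[Y]]]][YY[Y]YY[Y][YY[Y]]YY[Y]YY[Y][YY[Y]][YY[Y]YY[Y][YY[Y]]][YY[Y]YY[Y][YY[Y]][YY[Y][YX]]]]][YY[Y]YY[Y][YY[Y]]YY[Y]YY[Y][YY[Y]][YY[Y]YY[Y][YY[Y]]]YY[Y]YY[Y][YY[Y]]YY[Y]YY[Y][YY[Y]][YY[Y]YY[Y][YY[Y]]][YY[Y]YY[Y][YY[Y]]YY[Y]YY[Y][YY[Y]][YY[Y]YY[Y][YY[Y]]]][YY[Y]YY[Y][YY[Y]]YY[Y]YY[Y][YY[Y]][YY[Y]YY[Y][YY[Y]]][YY[Y]YY[Y][YY[Y]][YY[Y][YX]]]]]

Derivation:
Step 0: XX
Step 1: [YX][YX]
Step 2: [YY[Y][YX]][YY[Y][YX]]
Step 3: [YY[Y]YY[Y][YY[Y]][YY[Y][YX]]][YY[Y]YY[Y][YY[Y]][YY[Y][YX]]]
Step 4: [YY[Y]YY[Y][YY[Y]]YY[Y]YY[Y][YY[Y]][YY[Y]YY[Y][YY[Y]]][YY[Y]YY[Y][YY[Y]][YY[Y][YX]]]][YY[Y]YY[Y][YY[Y]]YY[Y]YY[Y][YY[Y]][YY[Y]YY[Y][YY[Y]]][YY[Y]YY[Y][YY[Y]][YY[Y][YX]]]]
Step 5: [YY[Y]YY[Y][YY[Y]]YY[Y]YY[Y][YY[Y]][YY[Y]YY[Y][YY[Y]]]YY[Y]YY[Y][YY[Y]]YY[Y]YY[Y][YY[Y]][YY[Y]YY[Y][YY[Y]]][YY[Y]YY[Y][YY[Y]]YY[Y]YY[Y][YY[Y]][YY[Y]YY[Y][YY[Y]]]][YY[Y]YY[Y][YY[Y]]YY[Y]YY[Y][YY[Y]][YY[Y]YY[Y][YY[Y]]][YY[Y]YY[Y][YY[Y]][YY[Y][YX]]]]][YY[Y]YY[Y][YY[Y]]YY[Y]YY[Y][YY[Y]][YY[Y]YY[Y][YY[Y]]]YY[Y]YY[Y][YY[Y]]YY[Y]YY[Y][YY[Y]][YY[Y]YY[Y][YY[Y]]][YY[Y]YY[Y][YY[Y]]YY[Y]YY[Y][YY[Y]][YY[Y]YY[Y][YY[Y]]]][YY[Y]YY[Y][YY[Y]]YY[Y]YY[Y][YY[Y]][YY[Y]YY[Y][YY[Y]]][YY[Y]YY[Y][YY[Y]][YY[Y][YX]]]]]


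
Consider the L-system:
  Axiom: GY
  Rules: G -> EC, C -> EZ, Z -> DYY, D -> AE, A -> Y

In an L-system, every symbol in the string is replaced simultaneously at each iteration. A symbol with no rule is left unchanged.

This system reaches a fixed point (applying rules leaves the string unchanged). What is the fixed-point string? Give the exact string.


Answer: EEYEYYY

Derivation:
Step 0: GY
Step 1: ECY
Step 2: EEZY
Step 3: EEDYYY
Step 4: EEAEYYY
Step 5: EEYEYYY
Step 6: EEYEYYY  (unchanged — fixed point at step 5)


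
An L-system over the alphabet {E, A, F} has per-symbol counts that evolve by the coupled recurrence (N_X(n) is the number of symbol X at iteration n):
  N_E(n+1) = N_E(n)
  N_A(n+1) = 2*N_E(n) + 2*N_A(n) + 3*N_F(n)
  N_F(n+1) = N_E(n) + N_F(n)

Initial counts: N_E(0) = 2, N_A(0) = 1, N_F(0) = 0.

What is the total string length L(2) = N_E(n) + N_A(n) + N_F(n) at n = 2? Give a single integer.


Step 0: N_E=2, N_A=1, N_F=0, L=3
Step 1: N_E=2, N_A=6, N_F=2, L=10
Step 2: N_E=2, N_A=22, N_F=4, L=28

Answer: 28


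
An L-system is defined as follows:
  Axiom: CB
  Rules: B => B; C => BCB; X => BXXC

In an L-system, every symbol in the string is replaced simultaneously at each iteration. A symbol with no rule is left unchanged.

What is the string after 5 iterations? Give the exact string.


Answer: BBBBBCBBBBBB

Derivation:
Step 0: CB
Step 1: BCBB
Step 2: BBCBBB
Step 3: BBBCBBBB
Step 4: BBBBCBBBBB
Step 5: BBBBBCBBBBBB


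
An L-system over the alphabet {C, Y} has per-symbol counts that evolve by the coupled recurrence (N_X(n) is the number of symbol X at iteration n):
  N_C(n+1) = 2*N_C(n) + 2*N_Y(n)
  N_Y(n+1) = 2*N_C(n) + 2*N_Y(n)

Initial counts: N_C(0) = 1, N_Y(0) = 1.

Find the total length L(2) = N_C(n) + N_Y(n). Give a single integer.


Answer: 32

Derivation:
Step 0: N_C=1, N_Y=1, L=2
Step 1: N_C=4, N_Y=4, L=8
Step 2: N_C=16, N_Y=16, L=32


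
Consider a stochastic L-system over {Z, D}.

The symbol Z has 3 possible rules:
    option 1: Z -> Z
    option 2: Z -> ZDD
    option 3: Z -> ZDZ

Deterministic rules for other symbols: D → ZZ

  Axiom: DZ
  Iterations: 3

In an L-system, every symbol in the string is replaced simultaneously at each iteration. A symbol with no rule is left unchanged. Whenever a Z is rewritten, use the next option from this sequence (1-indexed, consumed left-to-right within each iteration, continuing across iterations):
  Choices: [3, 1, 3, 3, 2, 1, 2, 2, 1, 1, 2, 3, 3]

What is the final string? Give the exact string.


Step 0: DZ
Step 1: ZZZDZ  (used choices [3])
Step 2: ZZDZZDZZZZDD  (used choices [1, 3, 3, 2])
Step 3: ZZDDZZZDDZZZZZDDZDZZDZZZZZ  (used choices [1, 2, 2, 1, 1, 2, 3, 3])

Answer: ZZDDZZZDDZZZZZDDZDZZDZZZZZ


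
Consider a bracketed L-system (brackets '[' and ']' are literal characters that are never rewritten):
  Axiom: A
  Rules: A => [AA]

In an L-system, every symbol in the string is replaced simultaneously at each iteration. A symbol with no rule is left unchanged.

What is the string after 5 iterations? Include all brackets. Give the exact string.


Step 0: A
Step 1: [AA]
Step 2: [[AA][AA]]
Step 3: [[[AA][AA]][[AA][AA]]]
Step 4: [[[[AA][AA]][[AA][AA]]][[[AA][AA]][[AA][AA]]]]
Step 5: [[[[[AA][AA]][[AA][AA]]][[[AA][AA]][[AA][AA]]]][[[[AA][AA]][[AA][AA]]][[[AA][AA]][[AA][AA]]]]]

Answer: [[[[[AA][AA]][[AA][AA]]][[[AA][AA]][[AA][AA]]]][[[[AA][AA]][[AA][AA]]][[[AA][AA]][[AA][AA]]]]]


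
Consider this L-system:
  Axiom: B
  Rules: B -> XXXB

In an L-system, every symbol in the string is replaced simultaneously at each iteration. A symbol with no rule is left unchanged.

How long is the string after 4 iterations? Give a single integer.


Step 0: length = 1
Step 1: length = 4
Step 2: length = 7
Step 3: length = 10
Step 4: length = 13

Answer: 13


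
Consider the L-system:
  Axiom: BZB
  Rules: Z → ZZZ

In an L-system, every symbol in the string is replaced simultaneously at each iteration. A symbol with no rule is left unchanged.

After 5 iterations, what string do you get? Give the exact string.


Step 0: BZB
Step 1: BZZZB
Step 2: BZZZZZZZZZB
Step 3: BZZZZZZZZZZZZZZZZZZZZZZZZZZZB
Step 4: BZZZZZZZZZZZZZZZZZZZZZZZZZZZZZZZZZZZZZZZZZZZZZZZZZZZZZZZZZZZZZZZZZZZZZZZZZZZZZZZZZB
Step 5: BZZZZZZZZZZZZZZZZZZZZZZZZZZZZZZZZZZZZZZZZZZZZZZZZZZZZZZZZZZZZZZZZZZZZZZZZZZZZZZZZZZZZZZZZZZZZZZZZZZZZZZZZZZZZZZZZZZZZZZZZZZZZZZZZZZZZZZZZZZZZZZZZZZZZZZZZZZZZZZZZZZZZZZZZZZZZZZZZZZZZZZZZZZZZZZZZZZZZZZZZZZZZZZZZZZZZZZZZZZZZZZZZZZZZZZZZZZZZZZZZZZZB

Answer: BZZZZZZZZZZZZZZZZZZZZZZZZZZZZZZZZZZZZZZZZZZZZZZZZZZZZZZZZZZZZZZZZZZZZZZZZZZZZZZZZZZZZZZZZZZZZZZZZZZZZZZZZZZZZZZZZZZZZZZZZZZZZZZZZZZZZZZZZZZZZZZZZZZZZZZZZZZZZZZZZZZZZZZZZZZZZZZZZZZZZZZZZZZZZZZZZZZZZZZZZZZZZZZZZZZZZZZZZZZZZZZZZZZZZZZZZZZZZZZZZZZZB


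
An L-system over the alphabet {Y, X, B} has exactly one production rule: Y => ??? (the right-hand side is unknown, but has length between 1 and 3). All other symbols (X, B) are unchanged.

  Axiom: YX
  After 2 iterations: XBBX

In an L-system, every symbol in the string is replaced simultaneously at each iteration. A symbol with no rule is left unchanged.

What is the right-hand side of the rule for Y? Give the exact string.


Answer: XBB

Derivation:
Trying Y => XBB:
  Step 0: YX
  Step 1: XBBX
  Step 2: XBBX
Matches the given result.


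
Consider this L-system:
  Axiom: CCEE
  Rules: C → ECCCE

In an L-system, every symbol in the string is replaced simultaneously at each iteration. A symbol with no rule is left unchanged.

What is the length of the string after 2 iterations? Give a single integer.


Answer: 36

Derivation:
Step 0: length = 4
Step 1: length = 12
Step 2: length = 36


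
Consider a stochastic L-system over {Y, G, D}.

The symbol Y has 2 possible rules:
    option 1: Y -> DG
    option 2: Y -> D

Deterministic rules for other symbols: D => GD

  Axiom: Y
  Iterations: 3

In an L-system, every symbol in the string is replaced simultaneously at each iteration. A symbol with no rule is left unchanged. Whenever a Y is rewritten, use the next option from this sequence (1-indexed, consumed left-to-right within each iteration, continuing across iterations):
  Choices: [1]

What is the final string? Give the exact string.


Step 0: Y
Step 1: DG  (used choices [1])
Step 2: GDG  (used choices [])
Step 3: GGDG  (used choices [])

Answer: GGDG


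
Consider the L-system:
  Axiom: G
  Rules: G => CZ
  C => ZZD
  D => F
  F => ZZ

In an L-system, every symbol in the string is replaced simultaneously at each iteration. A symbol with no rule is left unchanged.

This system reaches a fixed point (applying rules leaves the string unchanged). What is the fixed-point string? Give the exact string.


Answer: ZZZZZ

Derivation:
Step 0: G
Step 1: CZ
Step 2: ZZDZ
Step 3: ZZFZ
Step 4: ZZZZZ
Step 5: ZZZZZ  (unchanged — fixed point at step 4)


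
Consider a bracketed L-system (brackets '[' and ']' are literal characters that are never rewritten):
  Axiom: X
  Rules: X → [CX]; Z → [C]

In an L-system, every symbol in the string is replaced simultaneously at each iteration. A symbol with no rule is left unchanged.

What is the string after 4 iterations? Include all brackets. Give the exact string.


Answer: [C[C[C[CX]]]]

Derivation:
Step 0: X
Step 1: [CX]
Step 2: [C[CX]]
Step 3: [C[C[CX]]]
Step 4: [C[C[C[CX]]]]


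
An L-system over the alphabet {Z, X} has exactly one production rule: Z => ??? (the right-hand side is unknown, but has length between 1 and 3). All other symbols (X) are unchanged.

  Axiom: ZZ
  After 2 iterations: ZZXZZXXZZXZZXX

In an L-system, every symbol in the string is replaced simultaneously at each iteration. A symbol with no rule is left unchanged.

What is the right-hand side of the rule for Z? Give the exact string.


Answer: ZZX

Derivation:
Trying Z => ZZX:
  Step 0: ZZ
  Step 1: ZZXZZX
  Step 2: ZZXZZXXZZXZZXX
Matches the given result.


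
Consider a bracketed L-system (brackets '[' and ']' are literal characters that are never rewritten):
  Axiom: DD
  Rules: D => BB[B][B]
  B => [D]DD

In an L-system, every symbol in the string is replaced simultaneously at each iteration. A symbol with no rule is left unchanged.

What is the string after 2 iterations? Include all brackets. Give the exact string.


Answer: [D]DD[D]DD[[D]DD][[D]DD][D]DD[D]DD[[D]DD][[D]DD]

Derivation:
Step 0: DD
Step 1: BB[B][B]BB[B][B]
Step 2: [D]DD[D]DD[[D]DD][[D]DD][D]DD[D]DD[[D]DD][[D]DD]


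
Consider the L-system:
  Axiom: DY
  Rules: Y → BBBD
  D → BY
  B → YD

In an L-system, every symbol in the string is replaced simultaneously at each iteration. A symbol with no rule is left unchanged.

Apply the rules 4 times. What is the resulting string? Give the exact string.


Answer: YDYDYDBYYDBBBDBBBDBYBBBDBYBBBDBYYDBBBDYDYDYDBYYDBBBDYDYDYDBYYDBBBDYDYDYDBYYDBBBDBBBDBYYDYDYDBY

Derivation:
Step 0: DY
Step 1: BYBBBD
Step 2: YDBBBDYDYDYDBY
Step 3: BBBDBYYDYDYDBYBBBDBYBBBDBYBBBDBYYDBBBD
Step 4: YDYDYDBYYDBBBDBBBDBYBBBDBYBBBDBYYDBBBDYDYDYDBYYDBBBDYDYDYDBYYDBBBDYDYDYDBYYDBBBDBBBDBYYDYDYDBY


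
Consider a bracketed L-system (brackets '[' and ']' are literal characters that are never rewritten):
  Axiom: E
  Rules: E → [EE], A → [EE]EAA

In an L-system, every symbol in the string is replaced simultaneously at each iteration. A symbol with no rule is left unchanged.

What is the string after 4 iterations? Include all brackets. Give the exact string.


Step 0: E
Step 1: [EE]
Step 2: [[EE][EE]]
Step 3: [[[EE][EE]][[EE][EE]]]
Step 4: [[[[EE][EE]][[EE][EE]]][[[EE][EE]][[EE][EE]]]]

Answer: [[[[EE][EE]][[EE][EE]]][[[EE][EE]][[EE][EE]]]]


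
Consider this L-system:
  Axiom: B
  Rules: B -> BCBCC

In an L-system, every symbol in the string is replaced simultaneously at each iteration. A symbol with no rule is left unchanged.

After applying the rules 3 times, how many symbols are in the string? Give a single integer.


Step 0: length = 1
Step 1: length = 5
Step 2: length = 13
Step 3: length = 29

Answer: 29


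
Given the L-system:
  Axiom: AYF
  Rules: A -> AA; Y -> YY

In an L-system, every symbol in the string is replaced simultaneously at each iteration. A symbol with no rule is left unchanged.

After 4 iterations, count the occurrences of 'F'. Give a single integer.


Answer: 1

Derivation:
Step 0: AYF  (1 'F')
Step 1: AAYYF  (1 'F')
Step 2: AAAAYYYYF  (1 'F')
Step 3: AAAAAAAAYYYYYYYYF  (1 'F')
Step 4: AAAAAAAAAAAAAAAAYYYYYYYYYYYYYYYYF  (1 'F')


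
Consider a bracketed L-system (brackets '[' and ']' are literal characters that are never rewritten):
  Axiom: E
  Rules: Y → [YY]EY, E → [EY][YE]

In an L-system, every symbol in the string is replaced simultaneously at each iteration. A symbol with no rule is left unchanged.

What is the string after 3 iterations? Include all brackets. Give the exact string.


Step 0: E
Step 1: [EY][YE]
Step 2: [[EY][YE][YY]EY][[YY]EY[EY][YE]]
Step 3: [[[EY][YE][YY]EY][[YY]EY[EY][YE]][[YY]EY[YY]EY][EY][YE][YY]EY][[[YY]EY[YY]EY][EY][YE][YY]EY[[EY][YE][YY]EY][[YY]EY[EY][YE]]]

Answer: [[[EY][YE][YY]EY][[YY]EY[EY][YE]][[YY]EY[YY]EY][EY][YE][YY]EY][[[YY]EY[YY]EY][EY][YE][YY]EY[[EY][YE][YY]EY][[YY]EY[EY][YE]]]


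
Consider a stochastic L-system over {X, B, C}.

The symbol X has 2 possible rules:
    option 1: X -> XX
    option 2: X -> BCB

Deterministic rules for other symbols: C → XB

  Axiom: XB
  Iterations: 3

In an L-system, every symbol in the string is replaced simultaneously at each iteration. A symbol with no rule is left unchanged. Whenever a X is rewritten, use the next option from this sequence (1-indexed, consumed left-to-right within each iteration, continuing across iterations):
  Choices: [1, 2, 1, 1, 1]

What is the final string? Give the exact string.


Step 0: XB
Step 1: XXB  (used choices [1])
Step 2: BCBXXB  (used choices [2, 1])
Step 3: BXBBXXXXB  (used choices [1, 1])

Answer: BXBBXXXXB


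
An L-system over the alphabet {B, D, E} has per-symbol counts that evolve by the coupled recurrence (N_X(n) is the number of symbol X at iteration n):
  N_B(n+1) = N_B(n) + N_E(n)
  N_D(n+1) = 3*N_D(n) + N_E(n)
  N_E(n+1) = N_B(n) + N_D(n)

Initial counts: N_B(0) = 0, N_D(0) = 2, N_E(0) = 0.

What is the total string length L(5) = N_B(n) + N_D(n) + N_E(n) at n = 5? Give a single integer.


Step 0: N_B=0, N_D=2, N_E=0, L=2
Step 1: N_B=0, N_D=6, N_E=2, L=8
Step 2: N_B=2, N_D=20, N_E=6, L=28
Step 3: N_B=8, N_D=66, N_E=22, L=96
Step 4: N_B=30, N_D=220, N_E=74, L=324
Step 5: N_B=104, N_D=734, N_E=250, L=1088

Answer: 1088
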